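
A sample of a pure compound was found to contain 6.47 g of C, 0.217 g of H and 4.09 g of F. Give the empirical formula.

n(C) = 6.47/12.01 = 0.5387, n(H) = 0.217/1.008 = 0.2153, n(F) = 4.09/19.00 = 0.2153
Divide by the smallest (0.2153 mol F): C 2.503, H 1.000, F 1.000
Scaling by 2: C 5.01, H 2.00, F 2.00 → C5H2F2

C5H2F2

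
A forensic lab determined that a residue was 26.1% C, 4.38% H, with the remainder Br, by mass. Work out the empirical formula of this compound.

C5H10Br2

Assume 100 g: 26.1 g C, 4.38 g H, 69.52 g Br.
Moles — C: 26.1 / 12.01 = 2.173 mol; H: 4.38 / 1.008 = 4.345 mol; Br: 69.52 / 79.90 = 0.8701 mol
Divide by the smallest (0.8701 mol Br): C 2.498, H 4.994, Br 1.000
Multiply by 2: C 5.00, H 9.99, Br 2.00 → C5H10Br2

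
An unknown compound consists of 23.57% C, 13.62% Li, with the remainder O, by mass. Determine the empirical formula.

CLiO2

Assume 100 g: 23.57 g C, 13.62 g Li, 62.81 g O.
C: 23.57 g ÷ 12.01 g/mol = 1.963 mol
Li: 13.62 g ÷ 6.94 g/mol = 1.963 mol
O: 62.81 g ÷ 16.00 g/mol = 3.926 mol
Divide by the smallest (1.963 mol C): C 1.000, Li 1.000, O 2.000
≈ 1:1:2 → CLiO2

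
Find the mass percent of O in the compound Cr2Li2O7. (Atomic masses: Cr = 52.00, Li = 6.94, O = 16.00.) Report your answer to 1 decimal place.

Molar mass = 2(52.00) + 2(6.94) + 7(16.00) = 229.880 g/mol
Mass of O per mole = 7 × 16.00 = 112.000 g
% O = 112.000 / 229.880 × 100 = 48.7%

48.7%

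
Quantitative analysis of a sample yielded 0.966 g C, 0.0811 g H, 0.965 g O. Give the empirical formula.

n(C) = 0.966/12.01 = 0.08043, n(H) = 0.0811/1.008 = 0.08046, n(O) = 0.965/16.00 = 0.06031
Divide by the smallest (0.06031 mol O): C 1.334, H 1.334, O 1.000
Scaling by 3: C 4.00, H 4.00, O 3.00 → C4H4O3

C4H4O3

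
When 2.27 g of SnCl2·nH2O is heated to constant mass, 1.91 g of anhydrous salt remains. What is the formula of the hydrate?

SnCl2·2H2O

Mass of water lost = 2.27 − 1.91 = 0.36 g → 0.36 / 18.02 = 0.01998 mol H2O
Molar mass of SnCl2 = 189.61 g/mol → mol SnCl2 = 1.91 / 189.61 = 0.01007
n = 0.01998 / 0.01007 = 1.98 ≈ 2 → SnCl2·2H2O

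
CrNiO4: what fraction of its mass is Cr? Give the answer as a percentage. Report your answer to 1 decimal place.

Molar mass = 1(52.00) + 1(58.69) + 4(16.00) = 174.690 g/mol
Mass of Cr per mole = 1 × 52.00 = 52.000 g
% Cr = 52.000 / 174.690 × 100 = 29.8%

29.8%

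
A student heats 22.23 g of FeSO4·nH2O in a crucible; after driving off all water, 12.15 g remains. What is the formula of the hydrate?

FeSO4·7H2O

Mass of water lost = 22.23 − 12.15 = 10.08 g → 10.08 / 18.02 = 0.5594 mol H2O
Molar mass of FeSO4 = 151.92 g/mol → mol FeSO4 = 12.15 / 151.92 = 0.07998
n = 0.5594 / 0.07998 = 6.99 ≈ 7 → FeSO4·7H2O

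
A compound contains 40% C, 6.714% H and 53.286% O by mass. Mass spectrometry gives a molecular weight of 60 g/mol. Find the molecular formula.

Assume 100 g: 40 g C, 6.714 g H, 53.286 g O.
C: 40 g ÷ 12.01 g/mol = 3.331 mol
H: 6.714 g ÷ 1.008 g/mol = 6.661 mol
O: 53.286 g ÷ 16.00 g/mol = 3.33 mol
Divide by the smallest (3.33 mol O): C 1.000, H 2.000, O 1.000
Ratio ≈ 1:2:1, so the empirical formula is CH2O
Empirical-formula mass = 30.03 g/mol
n = 60 / 30.03 = 2.00 ≈ 2
Molecular formula = (CH2O)×2 = C2H4O2

C2H4O2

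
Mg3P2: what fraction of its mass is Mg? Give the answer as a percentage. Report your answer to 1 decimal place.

Molar mass = 3(24.31) + 2(30.97) = 134.870 g/mol
Mass of Mg per mole = 3 × 24.31 = 72.930 g
% Mg = 72.930 / 134.870 × 100 = 54.1%

54.1%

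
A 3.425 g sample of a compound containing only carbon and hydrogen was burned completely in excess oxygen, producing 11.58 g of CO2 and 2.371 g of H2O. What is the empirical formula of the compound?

mol C = 11.58 / 44.01 = 0.2631; mass C = 0.2631 × 12.01 = 3.160 g
mol H = 2 × (2.371 / 18.02) = 0.2632; mass H = 0.2632 × 1.008 = 0.2653 g
Smallest is C at 0.2631 mol; normalising gives C 1.000, H 1.000
≈ 1:1 → CH

CH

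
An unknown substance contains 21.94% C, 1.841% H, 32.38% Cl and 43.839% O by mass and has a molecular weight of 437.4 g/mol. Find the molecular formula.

Assume 100 g: 21.94 g C, 1.841 g H, 32.38 g Cl, 43.839 g O.
Moles — C: 21.94 / 12.01 = 1.827 mol; H: 1.841 / 1.008 = 1.826 mol; Cl: 32.38 / 35.45 = 0.9134 mol; O: 43.839 / 16.00 = 2.74 mol
Ratios (÷ 0.9134): C 2.000, H 2.000, Cl 1.000, O 3.000
≈ 2:2:1:3 → C2H2ClO3
Empirical-formula mass = 109.49 g/mol
n = 437.4 / 109.49 = 4.00 ≈ 4
Molecular formula = (C2H2ClO3)×4 = C8H8Cl4O12

C8H8Cl4O12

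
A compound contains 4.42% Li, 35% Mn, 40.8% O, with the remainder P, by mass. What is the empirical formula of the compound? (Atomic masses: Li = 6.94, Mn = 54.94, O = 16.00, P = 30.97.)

Assume 100 g: 4.42 g Li, 35 g Mn, 40.8 g O, 19.78 g P.
Li: 4.42 g ÷ 6.94 g/mol = 0.6369 mol
Mn: 35 g ÷ 54.94 g/mol = 0.6371 mol
O: 40.8 g ÷ 16.00 g/mol = 2.55 mol
P: 19.78 g ÷ 30.97 g/mol = 0.6387 mol
Ratios (÷ 0.6369): Li 1.000, Mn 1.000, O 4.004, P 1.003
≈ 1:1:4:1 → LiMnO4P

LiMnO4P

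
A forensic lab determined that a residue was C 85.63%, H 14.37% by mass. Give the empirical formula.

CH2

Assume 100 g: 85.63 g C, 14.37 g H.
n(C) = 85.63/12.01 = 7.13, n(H) = 14.37/1.008 = 14.26
Smallest is C at 7.13 mol; normalising gives C 1.000, H 1.999
→ CH2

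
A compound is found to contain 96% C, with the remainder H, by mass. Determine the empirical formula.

C2H

Assume 100 g: 96 g C, 4 g H.
Moles — C: 96 / 12.01 = 7.993 mol; H: 4 / 1.008 = 3.968 mol
Divide by the smallest (3.968 mol H): C 2.014, H 1.000
→ C2H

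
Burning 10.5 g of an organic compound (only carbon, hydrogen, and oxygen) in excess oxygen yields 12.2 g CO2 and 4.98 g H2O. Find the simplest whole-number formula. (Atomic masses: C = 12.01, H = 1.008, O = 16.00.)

mol C = 12.2 / 44.01 = 0.2772; mass C = 0.2772 × 12.01 = 3.329 g
mol H = 2 × (4.98 / 18.02) = 0.5527; mass H = 0.5527 × 1.008 = 0.5571 g
mass O = 10.5 − (3.886) = 6.614 g → mol O = 0.4133
Smallest is C at 0.2772 mol; normalising gives C 1.000, H 1.994, O 1.491
×2: C 2.00, H 3.99, O 2.98 → C2H4O3

C2H4O3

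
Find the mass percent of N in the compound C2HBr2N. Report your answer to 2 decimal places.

7.05%

Molar mass = 2(12.01) + 1(1.008) + 2(79.90) + 1(14.01) = 198.838 g/mol
Mass of N per mole = 1 × 14.01 = 14.010 g
% N = 14.010 / 198.838 × 100 = 7.05%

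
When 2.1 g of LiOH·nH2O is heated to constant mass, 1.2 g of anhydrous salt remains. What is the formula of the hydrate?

Mass of water lost = 2.1 − 1.2 = 0.9 g → 0.9 / 18.02 = 0.04994 mol H2O
Molar mass of LiOH = 23.95 g/mol → mol LiOH = 1.2 / 23.95 = 0.05011
n = 0.04994 / 0.05011 = 1.00 ≈ 1 → LiOH·H2O

LiOH·H2O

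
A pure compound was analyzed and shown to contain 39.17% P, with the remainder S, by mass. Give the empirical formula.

P2S3

Assume 100 g: 39.17 g P, 60.83 g S.
Moles — P: 39.17 / 30.97 = 1.265 mol; S: 60.83 / 32.07 = 1.897 mol
Smallest is P at 1.265 mol; normalising gives P 1.000, S 1.500
Scaling by 2: P 2.00, S 3.00 → P2S3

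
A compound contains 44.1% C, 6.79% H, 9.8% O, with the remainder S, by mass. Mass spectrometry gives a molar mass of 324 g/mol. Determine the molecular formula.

C12H22O2S4

Assume 100 g: 44.1 g C, 6.79 g H, 9.8 g O, 39.31 g S.
n(C) = 44.1/12.01 = 3.672, n(H) = 6.79/1.008 = 6.736, n(O) = 9.8/16.00 = 0.6125, n(S) = 39.31/32.07 = 1.226
Divide by the smallest (0.6125 mol O): C 5.995, H 10.998, O 1.000, S 2.001
Ratio ≈ 6:11:1:2, so the empirical formula is C6H11OS2
Empirical-formula mass = 163.29 g/mol
n = 324 / 163.29 = 1.98 ≈ 2
Molecular formula = (C6H11OS2)×2 = C12H22O2S4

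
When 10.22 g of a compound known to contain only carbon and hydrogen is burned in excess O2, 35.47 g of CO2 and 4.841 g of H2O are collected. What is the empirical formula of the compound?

mol C = 35.47 / 44.01 = 0.8060; mass C = 0.8060 × 12.01 = 9.679 g
mol H = 2 × (4.841 / 18.02) = 0.5373; mass H = 0.5373 × 1.008 = 0.5416 g
Smallest is H at 0.5373 mol; normalising gives C 1.500, H 1.000
Scaling by 2: C 3.00, H 2.00 → C3H2

C3H2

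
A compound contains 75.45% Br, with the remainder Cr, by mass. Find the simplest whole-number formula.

Br2Cr

Assume 100 g: 75.45 g Br, 24.55 g Cr.
n(Br) = 75.45/79.90 = 0.9443, n(Cr) = 24.55/52.00 = 0.4721
Ratios (÷ 0.4721): Br 2.000, Cr 1.000
→ Br2Cr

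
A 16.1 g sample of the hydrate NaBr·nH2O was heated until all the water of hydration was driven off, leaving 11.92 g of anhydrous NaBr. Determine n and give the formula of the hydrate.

NaBr·2H2O

Mass of water lost = 16.1 − 11.92 = 4.18 g → 4.18 / 18.02 = 0.232 mol H2O
Molar mass of NaBr = 102.89 g/mol → mol NaBr = 11.92 / 102.89 = 0.1159
n = 0.232 / 0.1159 = 2.00 ≈ 2 → NaBr·2H2O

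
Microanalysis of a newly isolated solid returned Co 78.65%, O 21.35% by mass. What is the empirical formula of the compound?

CoO

Assume 100 g: 78.65 g Co, 21.35 g O.
Co: 78.65 g ÷ 58.93 g/mol = 1.335 mol
O: 21.35 g ÷ 16.00 g/mol = 1.334 mol
Smallest is O at 1.334 mol; normalising gives Co 1.000, O 1.000
≈ 1:1 → CoO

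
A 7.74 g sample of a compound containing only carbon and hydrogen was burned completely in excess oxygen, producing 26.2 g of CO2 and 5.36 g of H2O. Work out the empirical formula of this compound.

mol C = 26.2 / 44.01 = 0.5953; mass C = 0.5953 × 12.01 = 7.150 g
mol H = 2 × (5.36 / 18.02) = 0.5949; mass H = 0.5949 × 1.008 = 0.5997 g
Smallest is H at 0.5949 mol; normalising gives C 1.001, H 1.000
Ratio ≈ 1:1, so the empirical formula is CH

CH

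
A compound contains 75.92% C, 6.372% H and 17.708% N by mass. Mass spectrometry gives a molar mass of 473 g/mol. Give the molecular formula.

C30H30N6

Assume 100 g: 75.92 g C, 6.372 g H, 17.708 g N.
Moles — C: 75.92 / 12.01 = 6.321 mol; H: 6.372 / 1.008 = 6.321 mol; N: 17.708 / 14.01 = 1.264 mol
Smallest is N at 1.264 mol; normalising gives C 5.001, H 5.001, N 1.000
→ C5H5N
Empirical-formula mass = 79.10 g/mol
n = 473 / 79.10 = 5.98 ≈ 6
Molecular formula = (C5H5N)×6 = C30H30N6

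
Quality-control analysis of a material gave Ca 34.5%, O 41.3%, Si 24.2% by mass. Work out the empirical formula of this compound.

Assume 100 g: 34.5 g Ca, 41.3 g O, 24.2 g Si.
Ca: 34.5 g ÷ 40.08 g/mol = 0.8608 mol
O: 41.3 g ÷ 16.00 g/mol = 2.581 mol
Si: 24.2 g ÷ 28.09 g/mol = 0.8615 mol
Smallest is Ca at 0.8608 mol; normalising gives Ca 1.000, O 2.999, Si 1.001
≈ 1:3:1 → CaO3Si

CaO3Si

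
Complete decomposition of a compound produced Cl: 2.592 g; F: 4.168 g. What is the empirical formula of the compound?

ClF3

Moles — Cl: 2.592 / 35.45 = 0.07312 mol; F: 4.168 / 19.00 = 0.2194 mol
Divide by the smallest (0.07312 mol Cl): Cl 1.000, F 3.000
≈ 1:3 → ClF3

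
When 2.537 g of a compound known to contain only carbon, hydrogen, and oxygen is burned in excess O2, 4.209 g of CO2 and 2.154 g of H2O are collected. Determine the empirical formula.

C4H10O3

mol C = 4.209 / 44.01 = 0.09564; mass C = 0.09564 × 12.01 = 1.149 g
mol H = 2 × (2.154 / 18.02) = 0.2391; mass H = 0.2391 × 1.008 = 0.2410 g
mass O = 2.537 − (1.390) = 1.147 g → mol O = 0.07171
Divide by the smallest (0.07171 mol O): C 1.334, H 3.334, O 1.000
Multiply by 3: C 4.00, H 10.00, O 3.00 → C4H10O3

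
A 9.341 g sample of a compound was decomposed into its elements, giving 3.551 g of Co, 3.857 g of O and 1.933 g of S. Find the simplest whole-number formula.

CoO4S

Co: 3.551 g ÷ 58.93 g/mol = 0.06026 mol
O: 3.857 g ÷ 16.00 g/mol = 0.2411 mol
S: 1.933 g ÷ 32.07 g/mol = 0.06027 mol
Smallest is Co at 0.06026 mol; normalising gives Co 1.000, O 4.001, S 1.000
≈ 1:4:1 → CoO4S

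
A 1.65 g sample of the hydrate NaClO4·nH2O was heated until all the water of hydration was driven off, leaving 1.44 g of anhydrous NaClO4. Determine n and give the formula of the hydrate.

Mass of water lost = 1.65 − 1.44 = 0.21 g → 0.21 / 18.02 = 0.01165 mol H2O
Molar mass of NaClO4 = 122.44 g/mol → mol NaClO4 = 1.44 / 122.44 = 0.01176
n = 0.01165 / 0.01176 = 0.99 ≈ 1 → NaClO4·H2O

NaClO4·H2O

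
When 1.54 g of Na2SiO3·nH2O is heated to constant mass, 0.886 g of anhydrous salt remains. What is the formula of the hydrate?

Na2SiO3·5H2O

Mass of water lost = 1.54 − 0.886 = 0.654 g → 0.654 / 18.02 = 0.03629 mol H2O
Molar mass of Na2SiO3 = 122.07 g/mol → mol Na2SiO3 = 0.886 / 122.07 = 0.007258
n = 0.03629 / 0.007258 = 5.00 ≈ 5 → Na2SiO3·5H2O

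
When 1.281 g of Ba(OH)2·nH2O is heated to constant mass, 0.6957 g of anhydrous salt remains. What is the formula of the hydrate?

Mass of water lost = 1.281 − 0.6957 = 0.5853 g → 0.5853 / 18.02 = 0.03248 mol H2O
Molar mass of Ba(OH)2 = 171.35 g/mol → mol Ba(OH)2 = 0.6957 / 171.35 = 0.00406
n = 0.03248 / 0.00406 = 8.00 ≈ 8 → Ba(OH)2·8H2O

Ba(OH)2·8H2O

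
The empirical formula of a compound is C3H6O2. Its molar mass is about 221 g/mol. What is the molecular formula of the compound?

C9H18O6

Empirical-formula mass = 74.08 g/mol
n = 221 / 74.08 = 2.98 ≈ 3
Molecular formula = (C3H6O2)3 = C9H18O6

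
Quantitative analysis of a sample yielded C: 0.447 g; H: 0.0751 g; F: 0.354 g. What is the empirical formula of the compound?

Moles — C: 0.447 / 12.01 = 0.03722 mol; H: 0.0751 / 1.008 = 0.0745 mol; F: 0.354 / 19.00 = 0.01863 mol
Smallest is F at 0.01863 mol; normalising gives C 1.998, H 3.999, F 1.000
Ratio ≈ 2:4:1, so the empirical formula is C2H4F

C2H4F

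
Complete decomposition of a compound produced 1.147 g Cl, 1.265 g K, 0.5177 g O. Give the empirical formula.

n(Cl) = 1.147/35.45 = 0.03236, n(K) = 1.265/39.10 = 0.03235, n(O) = 0.5177/16.00 = 0.03236
Divide by the smallest (0.03235 mol K): Cl 1.000, K 1.000, O 1.000
≈ 1:1:1 → ClKO

ClKO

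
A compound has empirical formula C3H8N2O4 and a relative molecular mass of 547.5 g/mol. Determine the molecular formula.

Empirical-formula mass = 136.11 g/mol
n = 547.5 / 136.11 = 4.02 ≈ 4
Molecular formula = (C3H8N2O4)4 = C12H32N8O16

C12H32N8O16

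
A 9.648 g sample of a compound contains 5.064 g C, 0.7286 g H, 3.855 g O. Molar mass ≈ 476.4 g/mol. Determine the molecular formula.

C: 5.064 g ÷ 12.01 g/mol = 0.4216 mol
H: 0.7286 g ÷ 1.008 g/mol = 0.7228 mol
O: 3.855 g ÷ 16.00 g/mol = 0.2409 mol
Smallest is O at 0.2409 mol; normalising gives C 1.750, H 3.000, O 1.000
×4: C 7.00, H 12.00, O 4.00 → C7H12O4
Empirical-formula mass = 160.17 g/mol
n = 476.4 / 160.17 = 2.97 ≈ 3
Molecular formula = (C7H12O4)×3 = C21H36O12

C21H36O12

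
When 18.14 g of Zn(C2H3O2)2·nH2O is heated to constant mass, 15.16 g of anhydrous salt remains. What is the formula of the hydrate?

Zn(C2H3O2)2·2H2O

Mass of water lost = 18.14 − 15.16 = 2.98 g → 2.98 / 18.02 = 0.1654 mol H2O
Molar mass of Zn(C2H3O2)2 = 183.47 g/mol → mol Zn(C2H3O2)2 = 15.16 / 183.47 = 0.08263
n = 0.1654 / 0.08263 = 2.00 ≈ 2 → Zn(C2H3O2)2·2H2O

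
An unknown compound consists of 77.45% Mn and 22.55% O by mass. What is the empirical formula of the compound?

Assume 100 g: 77.45 g Mn, 22.55 g O.
Mn: 77.45 g ÷ 54.94 g/mol = 1.41 mol
O: 22.55 g ÷ 16.00 g/mol = 1.409 mol
Ratios (÷ 1.409): Mn 1.000, O 1.000
Ratio ≈ 1:1, so the empirical formula is MnO

MnO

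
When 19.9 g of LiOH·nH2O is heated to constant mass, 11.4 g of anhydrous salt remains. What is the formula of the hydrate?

LiOH·H2O

Mass of water lost = 19.9 − 11.4 = 8.5 g → 8.5 / 18.02 = 0.4717 mol H2O
Molar mass of LiOH = 23.95 g/mol → mol LiOH = 11.4 / 23.95 = 0.476
n = 0.4717 / 0.476 = 0.99 ≈ 1 → LiOH·H2O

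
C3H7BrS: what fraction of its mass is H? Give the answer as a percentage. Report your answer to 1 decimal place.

Molar mass = 3(12.01) + 7(1.008) + 1(79.90) + 1(32.07) = 155.056 g/mol
Mass of H per mole = 7 × 1.008 = 7.056 g
% H = 7.056 / 155.056 × 100 = 4.6%

4.6%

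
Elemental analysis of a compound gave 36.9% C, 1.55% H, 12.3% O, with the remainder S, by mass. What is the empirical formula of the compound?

Assume 100 g: 36.9 g C, 1.55 g H, 12.3 g O, 49.25 g S.
C: 36.9 g ÷ 12.01 g/mol = 3.072 mol
H: 1.55 g ÷ 1.008 g/mol = 1.538 mol
O: 12.3 g ÷ 16.00 g/mol = 0.7688 mol
S: 49.25 g ÷ 32.07 g/mol = 1.536 mol
Ratios (÷ 0.7688): C 3.997, H 2.000, O 1.000, S 1.998
→ C4H2OS2

C4H2OS2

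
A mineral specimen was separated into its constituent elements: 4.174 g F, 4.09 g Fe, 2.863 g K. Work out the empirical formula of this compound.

F3FeK

n(F) = 4.174/19.00 = 0.2197, n(Fe) = 4.09/55.85 = 0.07323, n(K) = 2.863/39.10 = 0.07322
Divide by the smallest (0.07322 mol K): F 3.000, Fe 1.000, K 1.000
Ratio ≈ 3:1:1, so the empirical formula is F3FeK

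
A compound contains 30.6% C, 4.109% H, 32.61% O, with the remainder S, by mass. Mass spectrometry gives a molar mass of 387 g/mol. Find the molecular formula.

Assume 100 g: 30.6 g C, 4.109 g H, 32.61 g O, 32.681 g S.
n(C) = 30.6/12.01 = 2.548, n(H) = 4.109/1.008 = 4.076, n(O) = 32.61/16.00 = 2.038, n(S) = 32.681/32.07 = 1.019
Smallest is S at 1.019 mol; normalising gives C 2.500, H 4.000, O 2.000, S 1.000
×2: C 5.00, H 8.00, O 4.00, S 2.00 → C5H8O4S2
Empirical-formula mass = 196.25 g/mol
n = 387 / 196.25 = 1.97 ≈ 2
Molecular formula = (C5H8O4S2)×2 = C10H16O8S4

C10H16O8S4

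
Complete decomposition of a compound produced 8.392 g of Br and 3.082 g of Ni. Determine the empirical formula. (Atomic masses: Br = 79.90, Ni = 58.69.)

Br2Ni

Br: 8.392 g ÷ 79.90 g/mol = 0.105 mol
Ni: 3.082 g ÷ 58.69 g/mol = 0.05251 mol
Divide by the smallest (0.05251 mol Ni): Br 2.000, Ni 1.000
→ Br2Ni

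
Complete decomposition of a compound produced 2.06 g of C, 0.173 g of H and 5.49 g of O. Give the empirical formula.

CHO2

n(C) = 2.06/12.01 = 0.1715, n(H) = 0.173/1.008 = 0.1716, n(O) = 5.49/16.00 = 0.3431
Smallest is C at 0.1715 mol; normalising gives C 1.000, H 1.001, O 2.000
≈ 1:1:2 → CHO2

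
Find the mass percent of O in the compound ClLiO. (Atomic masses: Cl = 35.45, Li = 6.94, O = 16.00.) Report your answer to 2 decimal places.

Molar mass = 1(35.45) + 1(6.94) + 1(16.00) = 58.390 g/mol
Mass of O per mole = 1 × 16.00 = 16.000 g
% O = 16.000 / 58.390 × 100 = 27.40%

27.40%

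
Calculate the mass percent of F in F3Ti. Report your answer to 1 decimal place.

Molar mass = 3(19.00) + 1(47.87) = 104.870 g/mol
Mass of F per mole = 3 × 19.00 = 57.000 g
% F = 57.000 / 104.870 × 100 = 54.4%

54.4%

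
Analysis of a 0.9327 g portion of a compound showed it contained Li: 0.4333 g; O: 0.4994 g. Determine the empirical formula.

Moles — Li: 0.4333 / 6.94 = 0.06244 mol; O: 0.4994 / 16.00 = 0.03121 mol
Ratios (÷ 0.03121): Li 2.000, O 1.000
≈ 2:1 → Li2O

Li2O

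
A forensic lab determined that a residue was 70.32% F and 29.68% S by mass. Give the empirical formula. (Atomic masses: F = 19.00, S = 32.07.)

Assume 100 g: 70.32 g F, 29.68 g S.
F: 70.32 g ÷ 19.00 g/mol = 3.701 mol
S: 29.68 g ÷ 32.07 g/mol = 0.9255 mol
Ratios (÷ 0.9255): F 3.999, S 1.000
Ratio ≈ 4:1, so the empirical formula is F4S

F4S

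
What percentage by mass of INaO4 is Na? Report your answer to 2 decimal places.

Molar mass = 1(126.90) + 1(22.99) + 4(16.00) = 213.890 g/mol
Mass of Na per mole = 1 × 22.99 = 22.990 g
% Na = 22.990 / 213.890 × 100 = 10.75%

10.75%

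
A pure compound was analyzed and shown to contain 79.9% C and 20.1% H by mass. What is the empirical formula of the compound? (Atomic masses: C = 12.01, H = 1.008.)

CH3

Assume 100 g: 79.9 g C, 20.1 g H.
Moles — C: 79.9 / 12.01 = 6.653 mol; H: 20.1 / 1.008 = 19.94 mol
Ratios (÷ 6.653): C 1.000, H 2.997
→ CH3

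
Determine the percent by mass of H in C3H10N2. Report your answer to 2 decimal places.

13.60%

Molar mass = 3(12.01) + 10(1.008) + 2(14.01) = 74.130 g/mol
Mass of H per mole = 10 × 1.008 = 10.080 g
% H = 10.080 / 74.130 × 100 = 13.60%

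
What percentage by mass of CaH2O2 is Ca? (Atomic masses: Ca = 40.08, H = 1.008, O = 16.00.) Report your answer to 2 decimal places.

Molar mass = 1(40.08) + 2(1.008) + 2(16.00) = 74.096 g/mol
Mass of Ca per mole = 1 × 40.08 = 40.080 g
% Ca = 40.080 / 74.096 × 100 = 54.09%

54.09%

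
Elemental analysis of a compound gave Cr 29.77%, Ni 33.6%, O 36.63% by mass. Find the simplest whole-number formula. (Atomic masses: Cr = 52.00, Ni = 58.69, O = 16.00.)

Assume 100 g: 29.77 g Cr, 33.6 g Ni, 36.63 g O.
Cr: 29.77 g ÷ 52.00 g/mol = 0.5725 mol
Ni: 33.6 g ÷ 58.69 g/mol = 0.5725 mol
O: 36.63 g ÷ 16.00 g/mol = 2.289 mol
Divide by the smallest (0.5725 mol Ni): Cr 1.000, Ni 1.000, O 3.999
→ CrNiO4

CrNiO4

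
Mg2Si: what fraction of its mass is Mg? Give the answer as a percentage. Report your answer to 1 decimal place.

Molar mass = 2(24.31) + 1(28.09) = 76.710 g/mol
Mass of Mg per mole = 2 × 24.31 = 48.620 g
% Mg = 48.620 / 76.710 × 100 = 63.4%

63.4%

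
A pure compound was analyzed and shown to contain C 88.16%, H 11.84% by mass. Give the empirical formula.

C5H8

Assume 100 g: 88.16 g C, 11.84 g H.
Moles — C: 88.16 / 12.01 = 7.341 mol; H: 11.84 / 1.008 = 11.75 mol
Smallest is C at 7.341 mol; normalising gives C 1.000, H 1.600
Scaling by 5: C 5.00, H 8.00 → C5H8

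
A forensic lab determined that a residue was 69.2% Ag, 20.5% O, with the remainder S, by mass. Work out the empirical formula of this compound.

Assume 100 g: 69.2 g Ag, 20.5 g O, 10.3 g S.
Ag: 69.2 g ÷ 107.87 g/mol = 0.6415 mol
O: 20.5 g ÷ 16.00 g/mol = 1.281 mol
S: 10.3 g ÷ 32.07 g/mol = 0.3212 mol
Divide by the smallest (0.3212 mol S): Ag 1.997, O 3.989, S 1.000
→ Ag2O4S

Ag2O4S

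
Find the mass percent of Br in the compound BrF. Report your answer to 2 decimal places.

80.79%

Molar mass = 1(79.90) + 1(19.00) = 98.900 g/mol
Mass of Br per mole = 1 × 79.90 = 79.900 g
% Br = 79.900 / 98.900 × 100 = 80.79%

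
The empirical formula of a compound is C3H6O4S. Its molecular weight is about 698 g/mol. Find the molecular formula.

Empirical-formula mass = 138.15 g/mol
n = 698 / 138.15 = 5.05 ≈ 5
Molecular formula = (C3H6O4S)5 = C15H30O20S5

C15H30O20S5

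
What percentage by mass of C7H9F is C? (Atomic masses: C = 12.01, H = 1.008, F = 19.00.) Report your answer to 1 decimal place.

Molar mass = 7(12.01) + 9(1.008) + 1(19.00) = 112.142 g/mol
Mass of C per mole = 7 × 12.01 = 84.070 g
% C = 84.070 / 112.142 × 100 = 75.0%

75.0%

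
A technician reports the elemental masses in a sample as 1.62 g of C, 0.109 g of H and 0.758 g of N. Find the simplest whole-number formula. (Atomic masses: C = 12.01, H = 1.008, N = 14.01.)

C5H4N2

C: 1.62 g ÷ 12.01 g/mol = 0.1349 mol
H: 0.109 g ÷ 1.008 g/mol = 0.1081 mol
N: 0.758 g ÷ 14.01 g/mol = 0.0541 mol
Ratios (÷ 0.0541): C 2.493, H 1.999, N 1.000
Scaling by 2: C 4.99, H 4.00, N 2.00 → C5H4N2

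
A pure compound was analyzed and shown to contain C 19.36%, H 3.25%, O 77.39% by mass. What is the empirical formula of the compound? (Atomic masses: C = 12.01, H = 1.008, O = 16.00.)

CH2O3

Assume 100 g: 19.36 g C, 3.25 g H, 77.39 g O.
n(C) = 19.36/12.01 = 1.612, n(H) = 3.25/1.008 = 3.224, n(O) = 77.39/16.00 = 4.837
Divide by the smallest (1.612 mol C): C 1.000, H 2.000, O 3.001
Ratio ≈ 1:2:3, so the empirical formula is CH2O3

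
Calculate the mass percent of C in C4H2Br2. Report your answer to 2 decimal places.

Molar mass = 4(12.01) + 2(1.008) + 2(79.90) = 209.856 g/mol
Mass of C per mole = 4 × 12.01 = 48.040 g
% C = 48.040 / 209.856 × 100 = 22.89%

22.89%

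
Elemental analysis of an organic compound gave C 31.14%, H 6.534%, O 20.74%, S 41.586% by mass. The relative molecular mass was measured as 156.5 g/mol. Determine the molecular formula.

Assume 100 g: 31.14 g C, 6.534 g H, 20.74 g O, 41.586 g S.
Moles — C: 31.14 / 12.01 = 2.593 mol; H: 6.534 / 1.008 = 6.482 mol; O: 20.74 / 16.00 = 1.296 mol; S: 41.586 / 32.07 = 1.297 mol
Divide by the smallest (1.296 mol O): C 2.000, H 5.001, O 1.000, S 1.000
Ratio ≈ 2:5:1:1, so the empirical formula is C2H5OS
Empirical-formula mass = 77.13 g/mol
n = 156.5 / 77.13 = 2.03 ≈ 2
Molecular formula = (C2H5OS)×2 = C4H10O2S2

C4H10O2S2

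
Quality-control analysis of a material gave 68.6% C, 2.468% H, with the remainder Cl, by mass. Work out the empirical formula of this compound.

Assume 100 g: 68.6 g C, 2.468 g H, 28.932 g Cl.
n(C) = 68.6/12.01 = 5.712, n(H) = 2.468/1.008 = 2.448, n(Cl) = 28.932/35.45 = 0.8161
Smallest is Cl at 0.8161 mol; normalising gives C 6.999, H 3.000, Cl 1.000
Ratio ≈ 7:3:1, so the empirical formula is C7H3Cl

C7H3Cl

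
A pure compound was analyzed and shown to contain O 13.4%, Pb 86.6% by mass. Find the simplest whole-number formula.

Assume 100 g: 13.4 g O, 86.6 g Pb.
Moles — O: 13.4 / 16.00 = 0.8375 mol; Pb: 86.6 / 207.2 = 0.418 mol
Ratios (÷ 0.418): O 2.004, Pb 1.000
≈ 2:1 → O2Pb

O2Pb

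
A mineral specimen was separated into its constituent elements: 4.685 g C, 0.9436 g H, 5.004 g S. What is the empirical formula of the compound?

C5H12S2

C: 4.685 g ÷ 12.01 g/mol = 0.3901 mol
H: 0.9436 g ÷ 1.008 g/mol = 0.9361 mol
S: 5.004 g ÷ 32.07 g/mol = 0.156 mol
Smallest is S at 0.156 mol; normalising gives C 2.500, H 5.999, S 1.000
Scaling by 2: C 5.00, H 12.00, S 2.00 → C5H12S2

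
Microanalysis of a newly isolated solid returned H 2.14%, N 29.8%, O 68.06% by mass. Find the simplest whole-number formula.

Assume 100 g: 2.14 g H, 29.8 g N, 68.06 g O.
n(H) = 2.14/1.008 = 2.123, n(N) = 29.8/14.01 = 2.127, n(O) = 68.06/16.00 = 4.254
Divide by the smallest (2.123 mol H): H 1.000, N 1.002, O 2.004
Ratio ≈ 1:1:2, so the empirical formula is HNO2

HNO2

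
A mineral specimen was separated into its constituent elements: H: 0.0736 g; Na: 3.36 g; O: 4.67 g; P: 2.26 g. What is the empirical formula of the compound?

n(H) = 0.0736/1.008 = 0.07302, n(Na) = 3.36/22.99 = 0.1462, n(O) = 4.67/16.00 = 0.2919, n(P) = 2.26/30.97 = 0.07297
Ratios (÷ 0.07297): H 1.001, Na 2.003, O 4.000, P 1.000
≈ 1:2:4:1 → HNa2O4P

HNa2O4P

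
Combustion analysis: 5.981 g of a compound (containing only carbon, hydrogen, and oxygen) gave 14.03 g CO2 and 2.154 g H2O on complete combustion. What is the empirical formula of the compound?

mol C = 14.03 / 44.01 = 0.3188; mass C = 0.3188 × 12.01 = 3.829 g
mol H = 2 × (2.154 / 18.02) = 0.2391; mass H = 0.2391 × 1.008 = 0.2410 g
mass O = 5.981 − (4.070) = 1.911 g → mol O = 0.1195
Ratios (÷ 0.1195): C 2.669, H 2.001, O 1.000
×3: C 8.01, H 6.00, O 3.00 → C8H6O3

C8H6O3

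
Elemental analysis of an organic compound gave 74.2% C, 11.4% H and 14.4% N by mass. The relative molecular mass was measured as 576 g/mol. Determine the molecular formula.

Assume 100 g: 74.2 g C, 11.4 g H, 14.4 g N.
C: 74.2 g ÷ 12.01 g/mol = 6.178 mol
H: 11.4 g ÷ 1.008 g/mol = 11.31 mol
N: 14.4 g ÷ 14.01 g/mol = 1.028 mol
Ratios (÷ 1.028): C 6.011, H 11.003, N 1.000
→ C6H11N
Empirical-formula mass = 97.16 g/mol
n = 576 / 97.16 = 5.93 ≈ 6
Molecular formula = (C6H11N)×6 = C36H66N6

C36H66N6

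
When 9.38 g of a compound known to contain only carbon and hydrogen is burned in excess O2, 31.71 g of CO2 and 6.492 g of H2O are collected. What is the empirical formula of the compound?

CH

mol C = 31.71 / 44.01 = 0.7205; mass C = 0.7205 × 12.01 = 8.653 g
mol H = 2 × (6.492 / 18.02) = 0.7205; mass H = 0.7205 × 1.008 = 0.7263 g
Divide by the smallest (0.7205 mol C): C 1.000, H 1.000
→ CH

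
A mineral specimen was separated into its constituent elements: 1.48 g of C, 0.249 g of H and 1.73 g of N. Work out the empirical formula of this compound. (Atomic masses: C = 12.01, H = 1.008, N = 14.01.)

CH2N

C: 1.48 g ÷ 12.01 g/mol = 0.1232 mol
H: 0.249 g ÷ 1.008 g/mol = 0.247 mol
N: 1.73 g ÷ 14.01 g/mol = 0.1235 mol
Divide by the smallest (0.1232 mol C): C 1.000, H 2.005, N 1.002
Ratio ≈ 1:2:1, so the empirical formula is CH2N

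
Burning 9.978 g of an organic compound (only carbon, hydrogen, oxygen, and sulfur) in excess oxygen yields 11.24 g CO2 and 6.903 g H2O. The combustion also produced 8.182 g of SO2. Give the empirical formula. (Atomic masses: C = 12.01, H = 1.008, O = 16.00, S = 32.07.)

C2H6OS

mol C = 11.24 / 44.01 = 0.2554; mass C = 0.2554 × 12.01 = 3.067 g
mol H = 2 × (6.903 / 18.02) = 0.7661; mass H = 0.7661 × 1.008 = 0.7723 g
mol S = 8.182 / 64.07 = 0.1277; mass S = 4.095 g
mass O = 9.978 − (7.935) = 2.043 g → mol O = 0.1277
Ratios (÷ 0.1277): C 2.000, H 6.000, O 1.000, S 1.000
→ C2H6OS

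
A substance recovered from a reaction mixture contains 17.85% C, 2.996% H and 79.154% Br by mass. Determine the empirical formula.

Assume 100 g: 17.85 g C, 2.996 g H, 79.154 g Br.
n(C) = 17.85/12.01 = 1.486, n(H) = 2.996/1.008 = 2.972, n(Br) = 79.154/79.90 = 0.9907
Smallest is Br at 0.9907 mol; normalising gives C 1.500, H 3.000, Br 1.000
Multiply by 2: C 3.00, H 6.00, Br 2.00 → C3H6Br2

C3H6Br2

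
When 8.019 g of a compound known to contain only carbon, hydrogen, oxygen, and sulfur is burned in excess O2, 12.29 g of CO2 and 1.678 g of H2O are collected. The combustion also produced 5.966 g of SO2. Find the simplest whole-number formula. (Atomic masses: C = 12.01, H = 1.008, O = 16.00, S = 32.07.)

mol C = 12.29 / 44.01 = 0.2793; mass C = 0.2793 × 12.01 = 3.354 g
mol H = 2 × (1.678 / 18.02) = 0.1862; mass H = 0.1862 × 1.008 = 0.1877 g
mol S = 5.966 / 64.07 = 0.09312; mass S = 2.986 g
mass O = 8.019 − (6.528) = 1.491 g → mol O = 0.09320
Divide by the smallest (0.09312 mol S): C 2.999, H 2.000, O 1.001, S 1.000
→ C3H2OS

C3H2OS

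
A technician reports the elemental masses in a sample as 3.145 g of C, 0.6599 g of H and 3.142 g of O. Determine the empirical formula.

C4H10O3

Moles — C: 3.145 / 12.01 = 0.2619 mol; H: 0.6599 / 1.008 = 0.6547 mol; O: 3.142 / 16.00 = 0.1964 mol
Smallest is O at 0.1964 mol; normalising gives C 1.333, H 3.334, O 1.000
Scaling by 3: C 4.00, H 10.00, O 3.00 → C4H10O3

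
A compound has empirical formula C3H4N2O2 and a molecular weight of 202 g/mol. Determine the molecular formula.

C6H8N4O4

Empirical-formula mass = 100.08 g/mol
n = 202 / 100.08 = 2.02 ≈ 2
Molecular formula = (C3H4N2O2)2 = C6H8N4O4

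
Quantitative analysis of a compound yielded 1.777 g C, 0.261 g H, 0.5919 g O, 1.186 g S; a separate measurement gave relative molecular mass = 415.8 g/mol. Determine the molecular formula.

n(C) = 1.777/12.01 = 0.148, n(H) = 0.261/1.008 = 0.2589, n(O) = 0.5919/16.00 = 0.03699, n(S) = 1.186/32.07 = 0.03698
Ratios (÷ 0.03698): C 4.001, H 7.002, O 1.000, S 1.000
→ C4H7OS
Empirical-formula mass = 103.17 g/mol
n = 415.8 / 103.17 = 4.03 ≈ 4
Molecular formula = (C4H7OS)×4 = C16H28O4S4

C16H28O4S4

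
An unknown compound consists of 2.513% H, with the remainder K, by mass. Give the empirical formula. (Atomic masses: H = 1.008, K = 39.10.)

HK

Assume 100 g: 2.513 g H, 97.487 g K.
n(H) = 2.513/1.008 = 2.493, n(K) = 97.487/39.10 = 2.493
Smallest is H at 2.493 mol; normalising gives H 1.000, K 1.000
≈ 1:1 → HK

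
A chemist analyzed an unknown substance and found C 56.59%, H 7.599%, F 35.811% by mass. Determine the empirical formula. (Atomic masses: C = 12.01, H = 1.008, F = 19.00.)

C5H8F2

Assume 100 g: 56.59 g C, 7.599 g H, 35.811 g F.
C: 56.59 g ÷ 12.01 g/mol = 4.712 mol
H: 7.599 g ÷ 1.008 g/mol = 7.539 mol
F: 35.811 g ÷ 19.00 g/mol = 1.885 mol
Smallest is F at 1.885 mol; normalising gives C 2.500, H 4.000, F 1.000
Multiply by 2: C 5.00, H 8.00, F 2.00 → C5H8F2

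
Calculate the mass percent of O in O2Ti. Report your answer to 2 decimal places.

40.07%

Molar mass = 2(16.00) + 1(47.87) = 79.870 g/mol
Mass of O per mole = 2 × 16.00 = 32.000 g
% O = 32.000 / 79.870 × 100 = 40.07%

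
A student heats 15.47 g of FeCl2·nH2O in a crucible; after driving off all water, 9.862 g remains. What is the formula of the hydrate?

FeCl2·4H2O

Mass of water lost = 15.47 − 9.862 = 5.608 g → 5.608 / 18.02 = 0.3112 mol H2O
Molar mass of FeCl2 = 126.75 g/mol → mol FeCl2 = 9.862 / 126.75 = 0.07781
n = 0.3112 / 0.07781 = 4.00 ≈ 4 → FeCl2·4H2O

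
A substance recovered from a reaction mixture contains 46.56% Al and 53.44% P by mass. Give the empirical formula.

AlP

Assume 100 g: 46.56 g Al, 53.44 g P.
n(Al) = 46.56/26.98 = 1.726, n(P) = 53.44/30.97 = 1.726
Smallest is P at 1.726 mol; normalising gives Al 1.000, P 1.000
≈ 1:1 → AlP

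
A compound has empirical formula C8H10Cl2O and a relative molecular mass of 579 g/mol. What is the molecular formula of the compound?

Empirical-formula mass = 193.06 g/mol
n = 579 / 193.06 = 3.00 ≈ 3
Molecular formula = (C8H10Cl2O)3 = C24H30Cl6O3

C24H30Cl6O3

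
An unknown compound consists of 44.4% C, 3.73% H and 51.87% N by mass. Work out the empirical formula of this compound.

Assume 100 g: 44.4 g C, 3.73 g H, 51.87 g N.
C: 44.4 g ÷ 12.01 g/mol = 3.697 mol
H: 3.73 g ÷ 1.008 g/mol = 3.7 mol
N: 51.87 g ÷ 14.01 g/mol = 3.702 mol
Smallest is C at 3.697 mol; normalising gives C 1.000, H 1.001, N 1.001
Ratio ≈ 1:1:1, so the empirical formula is CHN

CHN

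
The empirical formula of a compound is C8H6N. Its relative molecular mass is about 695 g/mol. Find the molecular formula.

Empirical-formula mass = 116.14 g/mol
n = 695 / 116.14 = 5.98 ≈ 6
Molecular formula = (C8H6N)6 = C48H36N6

C48H36N6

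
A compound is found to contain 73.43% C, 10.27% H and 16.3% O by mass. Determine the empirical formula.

C6H10O

Assume 100 g: 73.43 g C, 10.27 g H, 16.3 g O.
C: 73.43 g ÷ 12.01 g/mol = 6.114 mol
H: 10.27 g ÷ 1.008 g/mol = 10.19 mol
O: 16.3 g ÷ 16.00 g/mol = 1.019 mol
Ratios (÷ 1.019): C 6.002, H 10.001, O 1.000
→ C6H10O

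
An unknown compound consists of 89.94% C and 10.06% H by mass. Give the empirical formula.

Assume 100 g: 89.94 g C, 10.06 g H.
n(C) = 89.94/12.01 = 7.489, n(H) = 10.06/1.008 = 9.98
Ratios (÷ 7.489): C 1.000, H 1.333
Multiply by 3: C 3.00, H 4.00 → C3H4

C3H4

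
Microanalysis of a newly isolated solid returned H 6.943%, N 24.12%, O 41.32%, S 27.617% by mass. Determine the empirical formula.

Assume 100 g: 6.943 g H, 24.12 g N, 41.32 g O, 27.617 g S.
n(H) = 6.943/1.008 = 6.888, n(N) = 24.12/14.01 = 1.722, n(O) = 41.32/16.00 = 2.583, n(S) = 27.617/32.07 = 0.8611
Divide by the smallest (0.8611 mol S): H 7.999, N 1.999, O 2.999, S 1.000
→ H8N2O3S

H8N2O3S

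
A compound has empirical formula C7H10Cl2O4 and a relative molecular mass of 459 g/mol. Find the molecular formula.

C14H20Cl4O8

Empirical-formula mass = 229.05 g/mol
n = 459 / 229.05 = 2.00 ≈ 2
Molecular formula = (C7H10Cl2O4)2 = C14H20Cl4O8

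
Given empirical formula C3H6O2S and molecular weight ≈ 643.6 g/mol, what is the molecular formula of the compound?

C18H36O12S6

Empirical-formula mass = 106.15 g/mol
n = 643.6 / 106.15 = 6.06 ≈ 6
Molecular formula = (C3H6O2S)6 = C18H36O12S6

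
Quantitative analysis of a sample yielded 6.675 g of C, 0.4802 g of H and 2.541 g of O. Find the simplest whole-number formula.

C: 6.675 g ÷ 12.01 g/mol = 0.5558 mol
H: 0.4802 g ÷ 1.008 g/mol = 0.4764 mol
O: 2.541 g ÷ 16.00 g/mol = 0.1588 mol
Divide by the smallest (0.1588 mol O): C 3.500, H 3.000, O 1.000
Multiply by 2: C 7.00, H 6.00, O 2.00 → C7H6O2

C7H6O2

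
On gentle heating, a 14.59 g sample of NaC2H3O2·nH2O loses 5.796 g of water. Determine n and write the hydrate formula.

Mass of anhydrous NaC2H3O2 = 14.59 − 5.796 = 8.794 g
mol H2O = 5.796 / 18.02 = 0.3216
Molar mass of NaC2H3O2 = 82.03 g/mol → mol NaC2H3O2 = 8.794 / 82.03 = 0.1072
n = 0.3216 / 0.1072 = 3.00 ≈ 3 → NaC2H3O2·3H2O

NaC2H3O2·3H2O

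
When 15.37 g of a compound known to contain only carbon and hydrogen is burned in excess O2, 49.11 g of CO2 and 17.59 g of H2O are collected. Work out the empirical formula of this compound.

C4H7

mol C = 49.11 / 44.01 = 1.116; mass C = 1.116 × 12.01 = 13.40 g
mol H = 2 × (17.59 / 18.02) = 1.952; mass H = 1.952 × 1.008 = 1.968 g
Divide by the smallest (1.116 mol C): C 1.000, H 1.750
Scaling by 4: C 4.00, H 7.00 → C4H7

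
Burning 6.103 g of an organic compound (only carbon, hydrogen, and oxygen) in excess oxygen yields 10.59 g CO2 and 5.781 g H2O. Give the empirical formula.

C3H8O2

mol C = 10.59 / 44.01 = 0.2406; mass C = 0.2406 × 12.01 = 2.890 g
mol H = 2 × (5.781 / 18.02) = 0.6416; mass H = 0.6416 × 1.008 = 0.6468 g
mass O = 6.103 − (3.537) = 2.566 g → mol O = 0.1604
Divide by the smallest (0.1604 mol O): C 1.500, H 4.000, O 1.000
Multiply by 2: C 3.00, H 8.00, O 2.00 → C3H8O2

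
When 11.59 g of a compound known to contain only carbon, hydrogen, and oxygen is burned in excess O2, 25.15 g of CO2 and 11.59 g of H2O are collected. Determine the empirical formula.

C8H18O3

mol C = 25.15 / 44.01 = 0.5715; mass C = 0.5715 × 12.01 = 6.863 g
mol H = 2 × (11.59 / 18.02) = 1.286; mass H = 1.286 × 1.008 = 1.297 g
mass O = 11.59 − (8.160) = 3.430 g → mol O = 0.2144
Smallest is O at 0.2144 mol; normalising gives C 2.666, H 6.000, O 1.000
Scaling by 3: C 8.00, H 18.00, O 3.00 → C8H18O3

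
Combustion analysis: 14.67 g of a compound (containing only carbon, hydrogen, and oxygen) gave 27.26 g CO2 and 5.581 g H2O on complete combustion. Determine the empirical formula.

C3H3O2

mol C = 27.26 / 44.01 = 0.6194; mass C = 0.6194 × 12.01 = 7.439 g
mol H = 2 × (5.581 / 18.02) = 0.6194; mass H = 0.6194 × 1.008 = 0.6244 g
mass O = 14.67 − (8.063) = 6.607 g → mol O = 0.4129
Smallest is O at 0.4129 mol; normalising gives C 1.500, H 1.500, O 1.000
Scaling by 2: C 3.00, H 3.00, O 2.00 → C3H3O2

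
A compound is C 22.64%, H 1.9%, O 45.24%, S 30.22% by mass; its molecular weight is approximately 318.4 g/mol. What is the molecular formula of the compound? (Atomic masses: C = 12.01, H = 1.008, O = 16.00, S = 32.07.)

C6H6O9S3

Assume 100 g: 22.64 g C, 1.9 g H, 45.24 g O, 30.22 g S.
Moles — C: 22.64 / 12.01 = 1.885 mol; H: 1.9 / 1.008 = 1.885 mol; O: 45.24 / 16.00 = 2.828 mol; S: 30.22 / 32.07 = 0.9423 mol
Ratios (÷ 0.9423): C 2.000, H 2.000, O 3.001, S 1.000
Ratio ≈ 2:2:3:1, so the empirical formula is C2H2O3S
Empirical-formula mass = 106.11 g/mol
n = 318.4 / 106.11 = 3.00 ≈ 3
Molecular formula = (C2H2O3S)×3 = C6H6O9S3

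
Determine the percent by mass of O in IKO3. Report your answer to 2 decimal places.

22.43%

Molar mass = 1(126.90) + 1(39.10) + 3(16.00) = 214.000 g/mol
Mass of O per mole = 3 × 16.00 = 48.000 g
% O = 48.000 / 214.000 × 100 = 22.43%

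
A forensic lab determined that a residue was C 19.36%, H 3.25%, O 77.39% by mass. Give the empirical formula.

CH2O3

Assume 100 g: 19.36 g C, 3.25 g H, 77.39 g O.
n(C) = 19.36/12.01 = 1.612, n(H) = 3.25/1.008 = 3.224, n(O) = 77.39/16.00 = 4.837
Ratios (÷ 1.612): C 1.000, H 2.000, O 3.001
≈ 1:2:3 → CH2O3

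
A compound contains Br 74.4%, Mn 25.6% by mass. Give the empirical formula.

Br2Mn

Assume 100 g: 74.4 g Br, 25.6 g Mn.
Br: 74.4 g ÷ 79.90 g/mol = 0.9312 mol
Mn: 25.6 g ÷ 54.94 g/mol = 0.466 mol
Ratios (÷ 0.466): Br 1.998, Mn 1.000
≈ 2:1 → Br2Mn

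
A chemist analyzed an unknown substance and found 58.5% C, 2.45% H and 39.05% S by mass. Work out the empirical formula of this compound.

Assume 100 g: 58.5 g C, 2.45 g H, 39.05 g S.
C: 58.5 g ÷ 12.01 g/mol = 4.871 mol
H: 2.45 g ÷ 1.008 g/mol = 2.431 mol
S: 39.05 g ÷ 32.07 g/mol = 1.218 mol
Ratios (÷ 1.218): C 4.000, H 1.996, S 1.000
≈ 4:2:1 → C4H2S

C4H2S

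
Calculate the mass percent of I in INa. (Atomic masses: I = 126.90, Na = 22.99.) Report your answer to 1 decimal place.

Molar mass = 1(126.90) + 1(22.99) = 149.890 g/mol
Mass of I per mole = 1 × 126.90 = 126.900 g
% I = 126.900 / 149.890 × 100 = 84.7%

84.7%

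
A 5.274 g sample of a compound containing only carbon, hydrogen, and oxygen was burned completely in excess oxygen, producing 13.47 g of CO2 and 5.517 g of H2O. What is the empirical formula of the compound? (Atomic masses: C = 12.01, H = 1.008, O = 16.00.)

C5H10O

mol C = 13.47 / 44.01 = 0.3061; mass C = 0.3061 × 12.01 = 3.676 g
mol H = 2 × (5.517 / 18.02) = 0.6123; mass H = 0.6123 × 1.008 = 0.6172 g
mass O = 5.274 − (4.293) = 0.9809 g → mol O = 0.06131
Smallest is O at 0.06131 mol; normalising gives C 4.992, H 9.988, O 1.000
≈ 5:10:1 → C5H10O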